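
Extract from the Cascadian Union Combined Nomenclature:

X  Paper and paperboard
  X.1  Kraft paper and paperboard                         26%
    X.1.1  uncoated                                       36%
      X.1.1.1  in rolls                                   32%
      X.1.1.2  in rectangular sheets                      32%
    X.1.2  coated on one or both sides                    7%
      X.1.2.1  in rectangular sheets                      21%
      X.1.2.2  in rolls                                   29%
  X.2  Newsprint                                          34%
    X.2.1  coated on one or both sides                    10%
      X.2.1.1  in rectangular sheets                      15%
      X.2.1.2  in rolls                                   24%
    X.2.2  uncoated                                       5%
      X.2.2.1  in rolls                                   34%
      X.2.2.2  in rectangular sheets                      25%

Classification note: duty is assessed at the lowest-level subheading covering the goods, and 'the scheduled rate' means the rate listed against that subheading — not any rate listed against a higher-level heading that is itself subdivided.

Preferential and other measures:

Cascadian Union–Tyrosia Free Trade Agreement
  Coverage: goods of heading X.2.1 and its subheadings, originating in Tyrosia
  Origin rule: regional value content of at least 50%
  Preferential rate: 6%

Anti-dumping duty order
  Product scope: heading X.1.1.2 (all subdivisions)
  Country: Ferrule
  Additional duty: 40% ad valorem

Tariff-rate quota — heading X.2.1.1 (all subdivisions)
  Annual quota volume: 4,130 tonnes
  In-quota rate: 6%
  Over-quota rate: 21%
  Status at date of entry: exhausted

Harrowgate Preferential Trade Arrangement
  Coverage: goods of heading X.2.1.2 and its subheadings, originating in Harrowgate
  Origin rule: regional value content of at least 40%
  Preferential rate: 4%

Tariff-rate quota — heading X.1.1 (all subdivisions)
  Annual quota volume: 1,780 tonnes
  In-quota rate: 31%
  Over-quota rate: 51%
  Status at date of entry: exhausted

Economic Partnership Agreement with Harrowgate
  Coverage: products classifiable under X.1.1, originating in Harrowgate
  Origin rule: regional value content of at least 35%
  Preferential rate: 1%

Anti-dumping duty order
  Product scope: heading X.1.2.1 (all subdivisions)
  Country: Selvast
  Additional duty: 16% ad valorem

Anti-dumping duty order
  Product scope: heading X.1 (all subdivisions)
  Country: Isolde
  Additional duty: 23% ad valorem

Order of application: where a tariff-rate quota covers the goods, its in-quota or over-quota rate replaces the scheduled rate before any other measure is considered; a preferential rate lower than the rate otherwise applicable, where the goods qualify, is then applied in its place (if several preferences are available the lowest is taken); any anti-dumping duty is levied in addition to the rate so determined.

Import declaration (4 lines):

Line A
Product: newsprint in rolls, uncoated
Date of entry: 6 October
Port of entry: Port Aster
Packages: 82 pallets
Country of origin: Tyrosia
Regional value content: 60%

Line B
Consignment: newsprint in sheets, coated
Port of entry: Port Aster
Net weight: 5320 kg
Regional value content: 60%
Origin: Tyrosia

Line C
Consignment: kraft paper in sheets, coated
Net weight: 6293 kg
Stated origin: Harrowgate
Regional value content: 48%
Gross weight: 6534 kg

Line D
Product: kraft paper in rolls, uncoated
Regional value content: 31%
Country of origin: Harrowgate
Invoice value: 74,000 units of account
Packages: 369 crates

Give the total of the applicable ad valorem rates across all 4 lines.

112%

Line A: newsprint → X.2; uncoated → X.2.2; in rolls → X.2.2.1. Scheduled 34%. Tyrosia agreement on X.2.1: X.2.2.1 not covered. → 34%.
Line B: newsprint → X.2; coated → X.2.1; in sheets → X.2.1.1. Scheduled 15%. quota on X.2.1.1 exhausted → over-quota 21%; Tyrosia agreement on X.2.1: RVC ≥ 50% → 6% available; preferential 6%. → 6%.
Line C: kraft paper → X.1; coated → X.1.2; in sheets → X.1.2.1. Scheduled 21%. Harrowgate agreement on X.2.1.2: X.1.2.1 not covered; Harrowgate agreement on X.1.1: X.1.2.1 not covered. → 21%.
Line D: kraft paper → X.1; uncoated → X.1.1; in rolls → X.1.1.1. Scheduled 32%. quota on X.1.1 exhausted → over-quota 51%; Harrowgate agreement on X.2.1.2: X.1.1.1 not covered; Harrowgate agreement on X.1.1: RVC < 35%. → 51%.
Sum: 34% + 6% + 21% + 51% = 112%.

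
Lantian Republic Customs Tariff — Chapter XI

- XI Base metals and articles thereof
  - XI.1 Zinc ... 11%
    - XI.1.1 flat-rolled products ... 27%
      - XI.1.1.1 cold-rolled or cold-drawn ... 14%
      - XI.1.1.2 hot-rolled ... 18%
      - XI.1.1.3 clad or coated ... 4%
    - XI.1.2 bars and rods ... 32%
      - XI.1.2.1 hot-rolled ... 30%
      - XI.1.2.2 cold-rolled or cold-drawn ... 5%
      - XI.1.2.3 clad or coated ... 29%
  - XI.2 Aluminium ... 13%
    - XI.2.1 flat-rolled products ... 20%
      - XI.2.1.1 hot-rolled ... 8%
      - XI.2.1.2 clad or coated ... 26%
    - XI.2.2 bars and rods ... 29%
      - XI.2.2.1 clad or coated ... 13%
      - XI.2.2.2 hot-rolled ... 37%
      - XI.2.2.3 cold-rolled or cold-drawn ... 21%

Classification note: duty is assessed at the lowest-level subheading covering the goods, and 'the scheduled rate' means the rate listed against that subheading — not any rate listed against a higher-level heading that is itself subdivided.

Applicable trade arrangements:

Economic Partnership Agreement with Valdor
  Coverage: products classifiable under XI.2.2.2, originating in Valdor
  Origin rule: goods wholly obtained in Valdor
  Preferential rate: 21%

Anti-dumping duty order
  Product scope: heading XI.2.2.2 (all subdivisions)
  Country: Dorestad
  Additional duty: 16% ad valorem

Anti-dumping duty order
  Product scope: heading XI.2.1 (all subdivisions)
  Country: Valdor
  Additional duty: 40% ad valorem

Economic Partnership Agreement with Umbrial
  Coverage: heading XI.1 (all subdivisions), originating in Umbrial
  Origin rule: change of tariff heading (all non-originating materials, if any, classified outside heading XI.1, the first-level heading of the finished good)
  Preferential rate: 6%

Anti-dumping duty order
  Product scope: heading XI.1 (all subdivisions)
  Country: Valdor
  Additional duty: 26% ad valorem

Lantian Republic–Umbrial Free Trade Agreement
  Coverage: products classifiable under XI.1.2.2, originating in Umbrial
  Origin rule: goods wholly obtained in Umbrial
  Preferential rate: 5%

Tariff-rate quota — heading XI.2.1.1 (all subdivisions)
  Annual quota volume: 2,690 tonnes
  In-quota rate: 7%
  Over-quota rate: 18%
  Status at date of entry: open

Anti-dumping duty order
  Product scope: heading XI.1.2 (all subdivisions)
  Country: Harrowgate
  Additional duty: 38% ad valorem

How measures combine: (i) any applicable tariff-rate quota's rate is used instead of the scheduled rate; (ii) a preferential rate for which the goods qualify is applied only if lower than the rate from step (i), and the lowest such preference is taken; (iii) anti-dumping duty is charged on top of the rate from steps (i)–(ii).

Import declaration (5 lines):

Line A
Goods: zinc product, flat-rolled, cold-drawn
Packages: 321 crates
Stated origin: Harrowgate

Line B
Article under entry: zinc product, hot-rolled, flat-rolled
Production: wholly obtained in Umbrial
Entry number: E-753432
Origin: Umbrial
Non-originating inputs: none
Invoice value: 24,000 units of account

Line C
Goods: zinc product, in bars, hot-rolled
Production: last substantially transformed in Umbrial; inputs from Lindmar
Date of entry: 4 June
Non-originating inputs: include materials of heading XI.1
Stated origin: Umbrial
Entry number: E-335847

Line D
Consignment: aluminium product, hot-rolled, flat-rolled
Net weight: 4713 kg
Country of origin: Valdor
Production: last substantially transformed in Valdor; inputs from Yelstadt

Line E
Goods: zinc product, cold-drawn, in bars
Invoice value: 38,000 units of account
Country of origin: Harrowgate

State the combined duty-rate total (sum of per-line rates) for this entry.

Line A: zinc → XI.1; flat-rolled → XI.1.1; cold-drawn → XI.1.1.1. Scheduled 14%. No special measure applies. → 14%.
Line B: zinc → XI.1; flat-rolled → XI.1.1; hot-rolled → XI.1.1.2. Scheduled 18%. Umbrial agreement on XI.1: CTH met → 6% available; Umbrial agreement on XI.1.2.2: XI.1.1.2 not covered; preferential 6%. → 6%.
Line C: zinc → XI.1; in bars → XI.1.2; hot-rolled → XI.1.2.1. Scheduled 30%. Umbrial agreement on XI.1: CTH not met; Umbrial agreement on XI.1.2.2: XI.1.2.1 not covered. → 30%.
Line D: aluminium → XI.2; flat-rolled → XI.2.1; hot-rolled → XI.2.1.1. Scheduled 8%. quota on XI.2.1.1 open → in-quota 7%; Valdor agreement on XI.2.2.2: XI.2.1.1 not covered; anti-dumping (Valdor, XI.2.1): +40%; total 7% + 40% = 47%. → 47%.
Line E: zinc → XI.1; in bars → XI.1.2; cold-drawn → XI.1.2.2. Scheduled 5%. anti-dumping (Harrowgate, XI.1.2): +38%; total 5% + 38% = 43%. → 43%.
Sum: 14% + 6% + 30% + 47% + 43% = 140%.

140%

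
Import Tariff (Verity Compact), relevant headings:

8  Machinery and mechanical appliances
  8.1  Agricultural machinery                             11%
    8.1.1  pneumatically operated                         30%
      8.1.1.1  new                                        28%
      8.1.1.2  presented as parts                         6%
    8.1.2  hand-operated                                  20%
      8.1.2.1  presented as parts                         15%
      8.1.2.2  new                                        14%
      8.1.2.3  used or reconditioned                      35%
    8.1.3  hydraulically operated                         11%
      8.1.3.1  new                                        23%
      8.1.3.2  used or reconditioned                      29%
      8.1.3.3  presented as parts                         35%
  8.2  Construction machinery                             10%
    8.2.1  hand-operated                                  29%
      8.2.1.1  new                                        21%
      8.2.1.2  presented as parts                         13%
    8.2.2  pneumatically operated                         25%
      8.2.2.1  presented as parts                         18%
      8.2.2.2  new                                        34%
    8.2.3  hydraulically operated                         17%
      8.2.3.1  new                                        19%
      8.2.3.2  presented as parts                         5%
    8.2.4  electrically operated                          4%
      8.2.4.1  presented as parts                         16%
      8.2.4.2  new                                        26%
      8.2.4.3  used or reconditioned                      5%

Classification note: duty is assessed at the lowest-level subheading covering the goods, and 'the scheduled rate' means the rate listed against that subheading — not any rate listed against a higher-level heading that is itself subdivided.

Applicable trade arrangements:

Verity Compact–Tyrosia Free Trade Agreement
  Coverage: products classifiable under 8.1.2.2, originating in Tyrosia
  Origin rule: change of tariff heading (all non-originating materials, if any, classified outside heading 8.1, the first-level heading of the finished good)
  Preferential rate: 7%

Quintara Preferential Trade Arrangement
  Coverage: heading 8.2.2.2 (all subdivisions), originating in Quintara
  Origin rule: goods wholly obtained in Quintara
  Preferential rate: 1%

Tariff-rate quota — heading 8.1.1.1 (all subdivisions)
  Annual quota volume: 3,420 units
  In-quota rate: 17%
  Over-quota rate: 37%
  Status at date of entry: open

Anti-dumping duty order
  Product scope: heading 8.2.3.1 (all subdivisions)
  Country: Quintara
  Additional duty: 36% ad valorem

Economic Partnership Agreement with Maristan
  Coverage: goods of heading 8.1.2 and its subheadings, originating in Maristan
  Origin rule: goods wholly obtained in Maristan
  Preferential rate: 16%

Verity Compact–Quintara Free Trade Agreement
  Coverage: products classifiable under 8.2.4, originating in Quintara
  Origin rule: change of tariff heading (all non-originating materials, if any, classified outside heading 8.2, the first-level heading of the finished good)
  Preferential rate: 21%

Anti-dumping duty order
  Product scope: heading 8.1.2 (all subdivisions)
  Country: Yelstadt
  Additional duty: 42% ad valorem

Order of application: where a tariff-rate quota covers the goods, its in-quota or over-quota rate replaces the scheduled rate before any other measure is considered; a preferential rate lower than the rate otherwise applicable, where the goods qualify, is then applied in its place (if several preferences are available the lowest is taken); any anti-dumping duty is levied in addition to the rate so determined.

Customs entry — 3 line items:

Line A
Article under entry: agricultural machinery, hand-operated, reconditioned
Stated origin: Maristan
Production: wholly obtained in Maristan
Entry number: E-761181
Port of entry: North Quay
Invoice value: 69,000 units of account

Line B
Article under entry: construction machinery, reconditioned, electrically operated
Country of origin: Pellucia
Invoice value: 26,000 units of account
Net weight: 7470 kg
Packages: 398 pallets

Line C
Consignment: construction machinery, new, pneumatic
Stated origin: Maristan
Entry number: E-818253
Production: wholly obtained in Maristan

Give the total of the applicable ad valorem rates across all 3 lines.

55%

Line A: agricultural → 8.1; hand-operated → 8.1.2; reconditioned → 8.1.2.3. Scheduled 35%. Maristan agreement on 8.1.2: wholly obtained → 16% available; preferential 16%. → 16%.
Line B: construction → 8.2; electrically operated → 8.2.4; reconditioned → 8.2.4.3. Scheduled 5%. No special measure applies. → 5%.
Line C: construction → 8.2; pneumatic → 8.2.2; new → 8.2.2.2. Scheduled 34%. Maristan agreement on 8.1.2: 8.2.2.2 not covered. → 34%.
Sum: 16% + 5% + 34% = 55%.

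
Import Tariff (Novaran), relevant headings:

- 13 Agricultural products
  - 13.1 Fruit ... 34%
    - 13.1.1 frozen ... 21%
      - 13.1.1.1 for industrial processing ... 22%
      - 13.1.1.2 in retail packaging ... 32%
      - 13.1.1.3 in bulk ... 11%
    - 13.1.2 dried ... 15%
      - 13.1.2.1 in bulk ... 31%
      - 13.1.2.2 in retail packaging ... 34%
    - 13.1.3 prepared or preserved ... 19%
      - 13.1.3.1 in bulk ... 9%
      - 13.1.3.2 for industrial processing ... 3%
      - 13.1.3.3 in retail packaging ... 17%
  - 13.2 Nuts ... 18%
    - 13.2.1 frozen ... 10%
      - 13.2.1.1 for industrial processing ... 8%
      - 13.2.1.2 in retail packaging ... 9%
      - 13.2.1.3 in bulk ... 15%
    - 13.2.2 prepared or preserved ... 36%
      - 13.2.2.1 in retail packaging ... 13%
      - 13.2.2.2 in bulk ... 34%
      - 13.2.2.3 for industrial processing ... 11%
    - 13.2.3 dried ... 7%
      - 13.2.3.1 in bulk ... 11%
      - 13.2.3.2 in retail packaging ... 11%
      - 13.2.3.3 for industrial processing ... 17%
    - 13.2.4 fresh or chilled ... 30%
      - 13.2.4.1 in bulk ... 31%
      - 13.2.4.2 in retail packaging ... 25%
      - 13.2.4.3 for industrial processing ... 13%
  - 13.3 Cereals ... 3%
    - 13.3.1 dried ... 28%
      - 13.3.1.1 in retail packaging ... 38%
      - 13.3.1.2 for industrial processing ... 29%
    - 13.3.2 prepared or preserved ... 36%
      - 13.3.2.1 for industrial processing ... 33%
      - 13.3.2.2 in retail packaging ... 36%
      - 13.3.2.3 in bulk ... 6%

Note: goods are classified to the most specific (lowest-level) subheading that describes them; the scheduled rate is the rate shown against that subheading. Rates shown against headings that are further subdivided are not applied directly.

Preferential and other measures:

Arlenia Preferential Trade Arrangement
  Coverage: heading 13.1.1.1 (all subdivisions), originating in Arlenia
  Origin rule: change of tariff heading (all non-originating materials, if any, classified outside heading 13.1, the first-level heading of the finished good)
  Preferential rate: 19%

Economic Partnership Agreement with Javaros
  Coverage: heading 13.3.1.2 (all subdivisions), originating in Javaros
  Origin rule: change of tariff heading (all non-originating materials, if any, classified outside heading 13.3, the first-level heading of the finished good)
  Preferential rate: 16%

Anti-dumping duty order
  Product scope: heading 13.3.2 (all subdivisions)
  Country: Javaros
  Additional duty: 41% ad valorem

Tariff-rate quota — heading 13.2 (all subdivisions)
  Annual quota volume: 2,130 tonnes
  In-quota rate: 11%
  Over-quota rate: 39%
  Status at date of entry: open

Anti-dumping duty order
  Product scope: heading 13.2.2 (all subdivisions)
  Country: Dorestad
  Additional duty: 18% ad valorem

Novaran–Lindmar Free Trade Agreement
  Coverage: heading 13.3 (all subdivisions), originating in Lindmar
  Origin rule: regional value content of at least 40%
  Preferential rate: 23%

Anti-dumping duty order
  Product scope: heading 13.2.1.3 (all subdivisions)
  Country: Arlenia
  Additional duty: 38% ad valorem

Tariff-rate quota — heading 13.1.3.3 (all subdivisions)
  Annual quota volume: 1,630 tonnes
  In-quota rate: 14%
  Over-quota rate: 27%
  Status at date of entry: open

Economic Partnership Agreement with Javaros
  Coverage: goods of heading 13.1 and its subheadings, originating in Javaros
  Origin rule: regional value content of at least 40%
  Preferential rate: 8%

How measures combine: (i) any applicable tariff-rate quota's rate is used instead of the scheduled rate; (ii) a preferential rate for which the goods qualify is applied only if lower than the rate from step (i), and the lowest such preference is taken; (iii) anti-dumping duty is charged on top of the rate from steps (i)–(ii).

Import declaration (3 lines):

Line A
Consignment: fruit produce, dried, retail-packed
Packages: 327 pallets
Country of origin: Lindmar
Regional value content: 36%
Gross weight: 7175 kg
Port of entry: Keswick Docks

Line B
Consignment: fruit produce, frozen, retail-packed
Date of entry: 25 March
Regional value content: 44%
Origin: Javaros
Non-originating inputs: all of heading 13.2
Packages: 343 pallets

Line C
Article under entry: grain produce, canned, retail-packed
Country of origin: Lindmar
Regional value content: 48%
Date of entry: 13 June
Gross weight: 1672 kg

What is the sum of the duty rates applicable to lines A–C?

Line A: fruit → 13.1; dried → 13.1.2; retail-packed → 13.1.2.2. Scheduled 34%. Lindmar agreement on 13.3: 13.1.2.2 not covered. → 34%.
Line B: fruit → 13.1; frozen → 13.1.1; retail-packed → 13.1.1.2. Scheduled 32%. Javaros agreement on 13.3.1.2: 13.1.1.2 not covered; Javaros agreement on 13.1: RVC ≥ 40% → 8% available; preferential 8%. → 8%.
Line C: grain → 13.3; canned → 13.3.2; retail-packed → 13.3.2.2. Scheduled 36%. Lindmar agreement on 13.3: RVC ≥ 40% → 23% available; preferential 23%. → 23%.
Sum: 34% + 8% + 23% = 65%.

65%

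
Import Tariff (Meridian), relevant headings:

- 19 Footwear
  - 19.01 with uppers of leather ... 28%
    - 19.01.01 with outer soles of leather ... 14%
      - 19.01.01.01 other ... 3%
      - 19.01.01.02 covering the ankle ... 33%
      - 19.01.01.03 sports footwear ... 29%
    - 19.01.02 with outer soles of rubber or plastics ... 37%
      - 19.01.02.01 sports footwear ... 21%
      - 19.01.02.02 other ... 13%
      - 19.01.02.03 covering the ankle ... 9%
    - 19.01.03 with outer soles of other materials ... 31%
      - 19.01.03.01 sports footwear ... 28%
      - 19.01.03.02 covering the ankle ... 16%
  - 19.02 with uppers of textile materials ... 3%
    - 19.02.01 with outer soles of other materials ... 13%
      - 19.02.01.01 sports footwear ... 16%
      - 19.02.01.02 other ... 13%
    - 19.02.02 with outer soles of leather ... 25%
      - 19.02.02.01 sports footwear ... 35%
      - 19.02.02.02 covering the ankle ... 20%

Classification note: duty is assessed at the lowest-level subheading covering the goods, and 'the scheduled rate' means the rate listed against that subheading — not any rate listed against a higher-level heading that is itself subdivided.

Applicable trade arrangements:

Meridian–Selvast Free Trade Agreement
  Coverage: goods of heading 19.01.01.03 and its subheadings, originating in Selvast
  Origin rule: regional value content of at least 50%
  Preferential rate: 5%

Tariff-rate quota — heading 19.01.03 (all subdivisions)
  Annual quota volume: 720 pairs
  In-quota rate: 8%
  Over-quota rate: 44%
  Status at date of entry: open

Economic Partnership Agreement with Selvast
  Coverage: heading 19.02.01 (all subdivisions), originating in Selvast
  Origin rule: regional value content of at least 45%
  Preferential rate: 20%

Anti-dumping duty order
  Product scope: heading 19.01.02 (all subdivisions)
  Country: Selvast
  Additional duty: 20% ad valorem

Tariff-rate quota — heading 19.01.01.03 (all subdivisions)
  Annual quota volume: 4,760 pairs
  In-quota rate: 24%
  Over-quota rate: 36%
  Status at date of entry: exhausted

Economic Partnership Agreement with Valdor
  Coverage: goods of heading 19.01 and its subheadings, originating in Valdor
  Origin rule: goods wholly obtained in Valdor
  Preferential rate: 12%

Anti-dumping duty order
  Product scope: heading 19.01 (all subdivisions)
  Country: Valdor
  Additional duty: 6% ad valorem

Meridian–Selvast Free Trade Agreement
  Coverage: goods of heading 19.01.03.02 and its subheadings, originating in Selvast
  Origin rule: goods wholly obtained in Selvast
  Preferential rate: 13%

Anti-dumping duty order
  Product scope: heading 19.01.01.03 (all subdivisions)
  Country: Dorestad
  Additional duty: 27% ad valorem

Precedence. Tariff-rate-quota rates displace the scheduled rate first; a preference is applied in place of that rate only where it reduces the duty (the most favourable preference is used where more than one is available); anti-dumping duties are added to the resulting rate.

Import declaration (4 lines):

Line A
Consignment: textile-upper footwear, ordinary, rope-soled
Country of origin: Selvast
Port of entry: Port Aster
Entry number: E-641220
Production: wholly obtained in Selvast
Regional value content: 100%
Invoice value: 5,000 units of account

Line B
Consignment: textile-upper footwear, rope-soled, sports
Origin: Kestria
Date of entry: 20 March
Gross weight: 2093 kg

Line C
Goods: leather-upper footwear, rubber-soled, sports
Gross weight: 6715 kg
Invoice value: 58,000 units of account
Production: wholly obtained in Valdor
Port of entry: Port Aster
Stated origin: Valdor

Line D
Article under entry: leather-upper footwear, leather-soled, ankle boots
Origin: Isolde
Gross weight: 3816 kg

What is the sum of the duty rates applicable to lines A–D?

Line A: textile-upper → 19.02; rope-soled → 19.02.01; ordinary → 19.02.01.02. Scheduled 13%. Selvast agreement on 19.01.01.03: 19.02.01.02 not covered; Selvast agreement on 19.02.01: RVC ≥ 45% → 20% available; Selvast agreement on 19.01.03.02: 19.02.01.02 not covered; preference 20% not lower than 13% → no reduction. → 13%.
Line B: textile-upper → 19.02; rope-soled → 19.02.01; sports → 19.02.01.01. Scheduled 16%. No special measure applies. → 16%.
Line C: leather-upper → 19.01; rubber-soled → 19.01.02; sports → 19.01.02.01. Scheduled 21%. Valdor agreement on 19.01: wholly obtained → 12% available; preferential 12%; anti-dumping (Valdor, 19.01): +6%; total 12% + 6% = 18%. → 18%.
Line D: leather-upper → 19.01; leather-soled → 19.01.01; ankle boots → 19.01.01.02. Scheduled 33%. No special measure applies. → 33%.
Sum: 13% + 16% + 18% + 33% = 80%.

80%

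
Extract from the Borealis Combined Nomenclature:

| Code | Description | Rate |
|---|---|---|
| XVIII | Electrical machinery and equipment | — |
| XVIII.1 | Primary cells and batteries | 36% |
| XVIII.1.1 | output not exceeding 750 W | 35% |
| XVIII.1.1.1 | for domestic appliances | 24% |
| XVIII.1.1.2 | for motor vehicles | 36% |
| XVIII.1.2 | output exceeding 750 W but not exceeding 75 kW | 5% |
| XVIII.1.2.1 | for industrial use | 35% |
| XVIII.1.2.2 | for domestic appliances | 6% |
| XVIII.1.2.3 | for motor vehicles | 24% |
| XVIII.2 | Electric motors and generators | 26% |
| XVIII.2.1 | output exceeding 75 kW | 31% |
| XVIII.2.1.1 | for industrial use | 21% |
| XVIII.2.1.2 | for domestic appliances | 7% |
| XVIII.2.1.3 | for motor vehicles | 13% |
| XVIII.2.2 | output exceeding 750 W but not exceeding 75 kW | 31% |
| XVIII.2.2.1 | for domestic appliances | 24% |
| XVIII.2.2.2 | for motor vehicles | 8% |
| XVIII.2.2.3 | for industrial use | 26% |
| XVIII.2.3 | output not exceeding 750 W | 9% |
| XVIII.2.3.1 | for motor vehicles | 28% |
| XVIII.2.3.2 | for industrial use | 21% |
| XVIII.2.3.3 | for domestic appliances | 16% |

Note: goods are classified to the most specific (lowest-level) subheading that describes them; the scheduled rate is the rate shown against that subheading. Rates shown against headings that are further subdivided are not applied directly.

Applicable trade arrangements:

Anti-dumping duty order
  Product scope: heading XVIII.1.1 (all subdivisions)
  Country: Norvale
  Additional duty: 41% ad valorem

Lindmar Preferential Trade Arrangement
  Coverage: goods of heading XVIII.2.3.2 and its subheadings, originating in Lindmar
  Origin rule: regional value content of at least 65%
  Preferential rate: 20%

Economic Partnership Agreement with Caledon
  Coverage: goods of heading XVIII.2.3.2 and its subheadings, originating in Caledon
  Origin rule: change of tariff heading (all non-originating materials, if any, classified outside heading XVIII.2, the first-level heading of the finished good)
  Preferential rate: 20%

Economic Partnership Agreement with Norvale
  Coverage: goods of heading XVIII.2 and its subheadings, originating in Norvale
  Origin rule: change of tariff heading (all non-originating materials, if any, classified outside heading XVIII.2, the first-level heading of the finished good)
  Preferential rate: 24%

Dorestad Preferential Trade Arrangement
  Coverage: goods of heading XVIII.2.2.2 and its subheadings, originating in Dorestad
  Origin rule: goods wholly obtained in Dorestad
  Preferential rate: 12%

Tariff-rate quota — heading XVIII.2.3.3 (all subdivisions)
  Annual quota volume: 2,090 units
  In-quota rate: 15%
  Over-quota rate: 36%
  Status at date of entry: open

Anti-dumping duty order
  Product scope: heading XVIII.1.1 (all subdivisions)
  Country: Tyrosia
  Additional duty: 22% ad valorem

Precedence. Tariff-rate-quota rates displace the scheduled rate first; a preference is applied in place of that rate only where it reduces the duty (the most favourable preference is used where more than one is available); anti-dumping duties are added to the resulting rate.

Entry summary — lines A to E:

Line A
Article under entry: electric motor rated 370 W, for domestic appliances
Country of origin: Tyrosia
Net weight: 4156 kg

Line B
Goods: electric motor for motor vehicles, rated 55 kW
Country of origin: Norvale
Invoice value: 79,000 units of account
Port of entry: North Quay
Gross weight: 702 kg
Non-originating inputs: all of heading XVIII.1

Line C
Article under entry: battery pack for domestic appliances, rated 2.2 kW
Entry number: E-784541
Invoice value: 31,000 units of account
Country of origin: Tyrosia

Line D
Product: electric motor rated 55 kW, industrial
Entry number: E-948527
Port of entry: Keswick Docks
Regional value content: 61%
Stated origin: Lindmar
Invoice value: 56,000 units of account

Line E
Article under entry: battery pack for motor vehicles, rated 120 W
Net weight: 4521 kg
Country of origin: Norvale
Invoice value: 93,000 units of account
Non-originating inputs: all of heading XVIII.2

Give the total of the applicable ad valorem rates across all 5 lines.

132%

Line A: electric motor → XVIII.2; rated 370 W → XVIII.2.3; for domestic appliances → XVIII.2.3.3. Scheduled 16%. quota on XVIII.2.3.3 open → in-quota 15%. → 15%.
Line B: electric motor → XVIII.2; rated 55 kW → XVIII.2.2; for motor vehicles → XVIII.2.2.2. Scheduled 8%. Norvale agreement on XVIII.2: CTH met → 24% available; preference 24% not lower than 8% → no reduction. → 8%.
Line C: battery pack → XVIII.1; rated 2.2 kW → XVIII.1.2; for domestic appliances → XVIII.1.2.2. Scheduled 6%. No special measure applies. → 6%.
Line D: electric motor → XVIII.2; rated 55 kW → XVIII.2.2; industrial → XVIII.2.2.3. Scheduled 26%. Lindmar agreement on XVIII.2.3.2: XVIII.2.2.3 not covered. → 26%.
Line E: battery pack → XVIII.1; rated 120 W → XVIII.1.1; for motor vehicles → XVIII.1.1.2. Scheduled 36%. Norvale agreement on XVIII.2: XVIII.1.1.2 not covered; anti-dumping (Norvale, XVIII.1.1): +41%; total 36% + 41% = 77%. → 77%.
Sum: 15% + 8% + 6% + 26% + 77% = 132%.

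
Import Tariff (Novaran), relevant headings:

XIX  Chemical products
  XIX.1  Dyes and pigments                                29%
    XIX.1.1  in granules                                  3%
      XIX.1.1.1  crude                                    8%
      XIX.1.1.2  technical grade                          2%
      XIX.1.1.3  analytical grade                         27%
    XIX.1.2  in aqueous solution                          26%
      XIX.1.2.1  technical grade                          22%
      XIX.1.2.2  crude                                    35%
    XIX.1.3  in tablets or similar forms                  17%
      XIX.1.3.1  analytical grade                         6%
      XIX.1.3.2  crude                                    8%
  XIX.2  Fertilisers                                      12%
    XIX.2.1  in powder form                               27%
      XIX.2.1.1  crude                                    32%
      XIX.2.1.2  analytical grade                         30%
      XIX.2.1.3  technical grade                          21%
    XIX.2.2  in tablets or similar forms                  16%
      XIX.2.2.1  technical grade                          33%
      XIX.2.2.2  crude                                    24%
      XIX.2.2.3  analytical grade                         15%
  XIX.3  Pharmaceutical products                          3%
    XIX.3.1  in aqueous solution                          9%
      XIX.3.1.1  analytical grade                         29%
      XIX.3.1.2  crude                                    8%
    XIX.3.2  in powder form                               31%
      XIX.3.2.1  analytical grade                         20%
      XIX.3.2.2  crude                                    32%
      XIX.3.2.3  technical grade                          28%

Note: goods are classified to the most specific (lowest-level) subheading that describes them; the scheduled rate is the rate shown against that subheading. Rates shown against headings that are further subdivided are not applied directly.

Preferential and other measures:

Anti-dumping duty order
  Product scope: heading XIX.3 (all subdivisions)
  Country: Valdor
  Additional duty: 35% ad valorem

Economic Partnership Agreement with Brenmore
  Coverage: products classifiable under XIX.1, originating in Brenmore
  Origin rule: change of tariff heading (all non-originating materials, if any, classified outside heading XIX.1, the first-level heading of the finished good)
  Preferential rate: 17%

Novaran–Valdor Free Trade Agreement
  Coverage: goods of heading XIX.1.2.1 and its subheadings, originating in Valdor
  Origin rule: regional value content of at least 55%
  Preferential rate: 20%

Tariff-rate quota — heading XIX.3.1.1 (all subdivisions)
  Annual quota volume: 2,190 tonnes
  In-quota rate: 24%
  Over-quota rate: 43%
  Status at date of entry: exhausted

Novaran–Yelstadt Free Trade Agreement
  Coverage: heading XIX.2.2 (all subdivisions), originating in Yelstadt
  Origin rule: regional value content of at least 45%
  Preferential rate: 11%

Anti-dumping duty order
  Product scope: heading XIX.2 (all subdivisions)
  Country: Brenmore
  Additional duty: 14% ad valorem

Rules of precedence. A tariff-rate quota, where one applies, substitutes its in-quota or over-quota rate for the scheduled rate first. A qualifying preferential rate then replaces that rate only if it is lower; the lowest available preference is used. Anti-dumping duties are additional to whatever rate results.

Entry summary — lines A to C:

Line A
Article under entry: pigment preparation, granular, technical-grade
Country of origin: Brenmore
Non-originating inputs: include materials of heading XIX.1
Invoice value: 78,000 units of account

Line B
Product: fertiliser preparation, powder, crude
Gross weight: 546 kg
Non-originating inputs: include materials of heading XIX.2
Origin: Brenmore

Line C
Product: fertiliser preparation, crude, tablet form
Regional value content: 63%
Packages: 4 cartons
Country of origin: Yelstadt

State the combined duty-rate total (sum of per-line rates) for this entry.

59%

Line A: pigment → XIX.1; granular → XIX.1.1; technical-grade → XIX.1.1.2. Scheduled 2%. Brenmore agreement on XIX.1: CTH not met. → 2%.
Line B: fertiliser → XIX.2; powder → XIX.2.1; crude → XIX.2.1.1. Scheduled 32%. Brenmore agreement on XIX.1: XIX.2.1.1 not covered; anti-dumping (Brenmore, XIX.2): +14%; total 32% + 14% = 46%. → 46%.
Line C: fertiliser → XIX.2; tablet form → XIX.2.2; crude → XIX.2.2.2. Scheduled 24%. Yelstadt agreement on XIX.2.2: RVC ≥ 45% → 11% available; preferential 11%. → 11%.
Sum: 2% + 46% + 11% = 59%.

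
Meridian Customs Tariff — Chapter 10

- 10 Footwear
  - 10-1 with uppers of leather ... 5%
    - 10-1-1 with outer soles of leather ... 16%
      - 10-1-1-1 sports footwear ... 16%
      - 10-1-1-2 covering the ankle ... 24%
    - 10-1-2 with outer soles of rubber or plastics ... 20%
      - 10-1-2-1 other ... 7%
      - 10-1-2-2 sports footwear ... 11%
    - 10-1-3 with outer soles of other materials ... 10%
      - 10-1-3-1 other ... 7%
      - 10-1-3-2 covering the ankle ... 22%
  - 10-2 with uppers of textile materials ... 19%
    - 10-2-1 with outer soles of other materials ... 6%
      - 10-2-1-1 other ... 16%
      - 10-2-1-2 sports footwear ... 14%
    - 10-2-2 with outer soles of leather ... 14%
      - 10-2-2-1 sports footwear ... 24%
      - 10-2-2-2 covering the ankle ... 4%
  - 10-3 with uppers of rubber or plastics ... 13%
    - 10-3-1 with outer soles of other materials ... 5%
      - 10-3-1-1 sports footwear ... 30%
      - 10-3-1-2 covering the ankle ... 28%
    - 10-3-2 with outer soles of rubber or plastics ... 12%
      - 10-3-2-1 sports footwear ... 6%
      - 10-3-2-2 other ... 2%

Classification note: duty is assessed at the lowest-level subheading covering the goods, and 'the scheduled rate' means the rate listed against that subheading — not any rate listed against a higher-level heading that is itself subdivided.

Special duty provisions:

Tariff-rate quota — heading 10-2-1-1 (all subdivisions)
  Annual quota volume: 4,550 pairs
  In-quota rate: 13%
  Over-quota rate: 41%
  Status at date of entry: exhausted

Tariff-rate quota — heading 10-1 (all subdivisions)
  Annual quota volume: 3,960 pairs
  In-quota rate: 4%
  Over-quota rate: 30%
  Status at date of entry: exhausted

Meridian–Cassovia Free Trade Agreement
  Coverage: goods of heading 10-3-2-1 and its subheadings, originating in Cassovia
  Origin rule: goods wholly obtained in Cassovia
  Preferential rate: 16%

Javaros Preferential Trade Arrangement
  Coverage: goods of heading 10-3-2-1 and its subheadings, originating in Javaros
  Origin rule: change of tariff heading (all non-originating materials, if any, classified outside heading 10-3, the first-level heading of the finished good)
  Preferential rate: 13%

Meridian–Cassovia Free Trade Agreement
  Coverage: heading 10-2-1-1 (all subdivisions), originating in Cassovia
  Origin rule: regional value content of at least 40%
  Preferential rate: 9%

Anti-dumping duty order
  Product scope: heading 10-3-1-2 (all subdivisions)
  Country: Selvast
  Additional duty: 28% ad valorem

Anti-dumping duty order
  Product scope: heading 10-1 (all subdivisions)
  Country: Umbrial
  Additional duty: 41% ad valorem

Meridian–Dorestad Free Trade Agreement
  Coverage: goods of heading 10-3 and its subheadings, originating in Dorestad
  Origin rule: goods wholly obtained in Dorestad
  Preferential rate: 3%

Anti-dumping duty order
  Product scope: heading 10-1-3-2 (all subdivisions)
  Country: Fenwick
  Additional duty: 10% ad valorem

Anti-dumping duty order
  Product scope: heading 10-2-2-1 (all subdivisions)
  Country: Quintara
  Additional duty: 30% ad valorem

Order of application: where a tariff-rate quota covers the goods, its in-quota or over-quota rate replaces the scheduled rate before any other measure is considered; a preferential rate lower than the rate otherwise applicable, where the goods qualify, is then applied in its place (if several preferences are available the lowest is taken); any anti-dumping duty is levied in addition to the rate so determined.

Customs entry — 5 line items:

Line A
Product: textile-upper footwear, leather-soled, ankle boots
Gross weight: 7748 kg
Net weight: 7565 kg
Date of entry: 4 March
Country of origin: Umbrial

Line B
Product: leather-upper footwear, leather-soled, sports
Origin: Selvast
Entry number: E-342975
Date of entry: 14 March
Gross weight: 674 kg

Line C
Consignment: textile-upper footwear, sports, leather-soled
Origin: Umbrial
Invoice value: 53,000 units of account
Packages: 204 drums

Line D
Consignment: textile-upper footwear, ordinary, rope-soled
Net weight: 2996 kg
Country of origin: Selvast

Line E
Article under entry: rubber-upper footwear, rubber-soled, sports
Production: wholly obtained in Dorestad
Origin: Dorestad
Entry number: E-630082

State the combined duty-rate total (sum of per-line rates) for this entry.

102%

Line A: textile-upper → 10-2; leather-soled → 10-2-2; ankle boots → 10-2-2-2. Scheduled 4%. No special measure applies. → 4%.
Line B: leather-upper → 10-1; leather-soled → 10-1-1; sports → 10-1-1-1. Scheduled 16%. quota on 10-1 exhausted → over-quota 30%. → 30%.
Line C: textile-upper → 10-2; leather-soled → 10-2-2; sports → 10-2-2-1. Scheduled 24%. No special measure applies. → 24%.
Line D: textile-upper → 10-2; rope-soled → 10-2-1; ordinary → 10-2-1-1. Scheduled 16%. quota on 10-2-1-1 exhausted → over-quota 41%. → 41%.
Line E: rubber-upper → 10-3; rubber-soled → 10-3-2; sports → 10-3-2-1. Scheduled 6%. Dorestad agreement on 10-3: wholly obtained → 3% available; preferential 3%. → 3%.
Sum: 4% + 30% + 24% + 41% + 3% = 102%.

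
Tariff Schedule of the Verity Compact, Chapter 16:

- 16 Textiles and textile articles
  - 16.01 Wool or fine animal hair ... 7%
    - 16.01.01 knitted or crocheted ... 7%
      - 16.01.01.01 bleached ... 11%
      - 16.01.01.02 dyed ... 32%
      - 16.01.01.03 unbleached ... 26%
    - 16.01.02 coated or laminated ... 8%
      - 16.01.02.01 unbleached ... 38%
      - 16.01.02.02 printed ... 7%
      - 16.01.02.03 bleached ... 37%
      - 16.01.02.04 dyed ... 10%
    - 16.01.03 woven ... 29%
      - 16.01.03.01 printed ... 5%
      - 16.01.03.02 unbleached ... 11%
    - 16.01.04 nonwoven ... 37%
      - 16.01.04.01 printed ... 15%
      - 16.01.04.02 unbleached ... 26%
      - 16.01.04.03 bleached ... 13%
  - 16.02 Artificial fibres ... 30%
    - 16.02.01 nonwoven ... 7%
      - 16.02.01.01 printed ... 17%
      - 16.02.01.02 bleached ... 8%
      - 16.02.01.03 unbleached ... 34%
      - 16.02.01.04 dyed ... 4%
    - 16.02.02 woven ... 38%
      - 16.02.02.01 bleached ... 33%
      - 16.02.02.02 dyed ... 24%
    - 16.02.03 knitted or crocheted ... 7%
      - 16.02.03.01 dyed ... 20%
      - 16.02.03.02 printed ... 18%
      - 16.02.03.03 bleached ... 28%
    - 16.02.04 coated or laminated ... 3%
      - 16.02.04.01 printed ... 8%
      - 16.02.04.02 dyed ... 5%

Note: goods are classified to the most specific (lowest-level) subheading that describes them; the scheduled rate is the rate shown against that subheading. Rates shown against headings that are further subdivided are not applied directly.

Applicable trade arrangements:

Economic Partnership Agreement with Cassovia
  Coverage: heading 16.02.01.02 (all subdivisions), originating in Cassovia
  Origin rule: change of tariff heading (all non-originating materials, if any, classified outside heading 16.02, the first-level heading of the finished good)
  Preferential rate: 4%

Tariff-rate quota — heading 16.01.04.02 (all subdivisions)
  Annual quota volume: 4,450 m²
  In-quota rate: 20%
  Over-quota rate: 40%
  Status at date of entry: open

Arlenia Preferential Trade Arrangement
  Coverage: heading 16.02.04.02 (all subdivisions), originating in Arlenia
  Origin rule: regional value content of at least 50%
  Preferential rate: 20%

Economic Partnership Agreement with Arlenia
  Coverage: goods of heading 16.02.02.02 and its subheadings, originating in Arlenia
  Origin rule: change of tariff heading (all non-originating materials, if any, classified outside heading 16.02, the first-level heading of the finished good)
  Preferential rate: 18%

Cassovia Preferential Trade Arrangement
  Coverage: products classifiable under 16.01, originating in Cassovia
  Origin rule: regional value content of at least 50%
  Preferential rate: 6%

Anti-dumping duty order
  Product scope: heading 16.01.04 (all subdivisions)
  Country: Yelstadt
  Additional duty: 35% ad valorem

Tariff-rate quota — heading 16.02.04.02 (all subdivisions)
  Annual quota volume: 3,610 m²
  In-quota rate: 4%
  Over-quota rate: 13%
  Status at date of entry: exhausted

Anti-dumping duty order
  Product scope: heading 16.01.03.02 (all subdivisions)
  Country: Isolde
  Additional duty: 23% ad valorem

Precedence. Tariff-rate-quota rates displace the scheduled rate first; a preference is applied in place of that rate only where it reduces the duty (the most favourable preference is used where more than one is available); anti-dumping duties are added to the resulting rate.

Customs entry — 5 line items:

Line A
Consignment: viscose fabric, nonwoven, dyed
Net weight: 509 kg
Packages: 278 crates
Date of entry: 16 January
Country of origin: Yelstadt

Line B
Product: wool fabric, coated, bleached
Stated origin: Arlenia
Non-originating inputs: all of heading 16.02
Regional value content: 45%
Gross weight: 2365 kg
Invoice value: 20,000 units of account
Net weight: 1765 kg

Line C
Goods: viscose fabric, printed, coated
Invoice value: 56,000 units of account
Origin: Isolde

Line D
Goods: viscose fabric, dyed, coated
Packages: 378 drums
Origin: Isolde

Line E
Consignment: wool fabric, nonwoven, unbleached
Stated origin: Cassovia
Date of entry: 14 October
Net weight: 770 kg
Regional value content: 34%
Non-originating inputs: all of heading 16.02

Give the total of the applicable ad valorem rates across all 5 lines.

Line A: viscose → 16.02; nonwoven → 16.02.01; dyed → 16.02.01.04. Scheduled 4%. No special measure applies. → 4%.
Line B: wool → 16.01; coated → 16.01.02; bleached → 16.01.02.03. Scheduled 37%. Arlenia agreement on 16.02.04.02: 16.01.02.03 not covered; Arlenia agreement on 16.02.02.02: 16.01.02.03 not covered. → 37%.
Line C: viscose → 16.02; coated → 16.02.04; printed → 16.02.04.01. Scheduled 8%. No special measure applies. → 8%.
Line D: viscose → 16.02; coated → 16.02.04; dyed → 16.02.04.02. Scheduled 5%. quota on 16.02.04.02 exhausted → over-quota 13%. → 13%.
Line E: wool → 16.01; nonwoven → 16.01.04; unbleached → 16.01.04.02. Scheduled 26%. quota on 16.01.04.02 open → in-quota 20%; Cassovia agreement on 16.02.01.02: 16.01.04.02 not covered; Cassovia agreement on 16.01: RVC < 50%. → 20%.
Sum: 4% + 37% + 8% + 13% + 20% = 82%.

82%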